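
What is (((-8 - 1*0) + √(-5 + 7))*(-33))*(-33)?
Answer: -8712 + 1089*√2 ≈ -7171.9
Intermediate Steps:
(((-8 - 1*0) + √(-5 + 7))*(-33))*(-33) = (((-8 + 0) + √2)*(-33))*(-33) = ((-8 + √2)*(-33))*(-33) = (264 - 33*√2)*(-33) = -8712 + 1089*√2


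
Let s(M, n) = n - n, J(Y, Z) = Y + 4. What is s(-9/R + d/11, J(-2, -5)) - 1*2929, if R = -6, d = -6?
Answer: -2929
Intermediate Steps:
J(Y, Z) = 4 + Y
s(M, n) = 0
s(-9/R + d/11, J(-2, -5)) - 1*2929 = 0 - 1*2929 = 0 - 2929 = -2929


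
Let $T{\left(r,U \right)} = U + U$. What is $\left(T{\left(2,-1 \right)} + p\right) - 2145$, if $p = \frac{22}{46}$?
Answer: $- \frac{49370}{23} \approx -2146.5$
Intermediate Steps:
$p = \frac{11}{23}$ ($p = 22 \cdot \frac{1}{46} = \frac{11}{23} \approx 0.47826$)
$T{\left(r,U \right)} = 2 U$
$\left(T{\left(2,-1 \right)} + p\right) - 2145 = \left(2 \left(-1\right) + \frac{11}{23}\right) - 2145 = \left(-2 + \frac{11}{23}\right) - 2145 = - \frac{35}{23} - 2145 = - \frac{49370}{23}$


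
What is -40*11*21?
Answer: -9240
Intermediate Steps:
-40*11*21 = -440*21 = -9240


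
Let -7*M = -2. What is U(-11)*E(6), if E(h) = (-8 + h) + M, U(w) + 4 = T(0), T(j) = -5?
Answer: 108/7 ≈ 15.429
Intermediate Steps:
M = 2/7 (M = -1/7*(-2) = 2/7 ≈ 0.28571)
U(w) = -9 (U(w) = -4 - 5 = -9)
E(h) = -54/7 + h (E(h) = (-8 + h) + 2/7 = -54/7 + h)
U(-11)*E(6) = -9*(-54/7 + 6) = -9*(-12/7) = 108/7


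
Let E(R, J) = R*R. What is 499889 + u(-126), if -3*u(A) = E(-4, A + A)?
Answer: 1499651/3 ≈ 4.9988e+5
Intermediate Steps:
E(R, J) = R²
u(A) = -16/3 (u(A) = -⅓*(-4)² = -⅓*16 = -16/3)
499889 + u(-126) = 499889 - 16/3 = 1499651/3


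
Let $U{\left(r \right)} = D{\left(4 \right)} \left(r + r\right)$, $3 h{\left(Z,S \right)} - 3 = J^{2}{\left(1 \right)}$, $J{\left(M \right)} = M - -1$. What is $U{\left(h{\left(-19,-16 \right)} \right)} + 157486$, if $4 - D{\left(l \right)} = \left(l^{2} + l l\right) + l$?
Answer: $\frac{472010}{3} \approx 1.5734 \cdot 10^{5}$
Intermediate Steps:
$J{\left(M \right)} = 1 + M$ ($J{\left(M \right)} = M + 1 = 1 + M$)
$D{\left(l \right)} = 4 - l - 2 l^{2}$ ($D{\left(l \right)} = 4 - \left(\left(l^{2} + l l\right) + l\right) = 4 - \left(\left(l^{2} + l^{2}\right) + l\right) = 4 - \left(2 l^{2} + l\right) = 4 - \left(l + 2 l^{2}\right) = 4 - l - 2 l^{2}$)
$h{\left(Z,S \right)} = \frac{7}{3}$ ($h{\left(Z,S \right)} = 1 + \frac{\left(1 + 1\right)^{2}}{3} = 1 + \frac{2^{2}}{3} = 1 + \frac{1}{3} \cdot 4 = 1 + \frac{4}{3} = \frac{7}{3}$)
$U{\left(r \right)} = - 64 r$ ($U{\left(r \right)} = \left(4 - 4 - 2 \cdot 4^{2}\right) \left(r + r\right) = \left(4 - 4 - 32\right) 2 r = - 32 \cdot 2 r = - 64 r$)
$U{\left(h{\left(-19,-16 \right)} \right)} + 157486 = \left(-64\right) \frac{7}{3} + 157486 = - \frac{448}{3} + 157486 = \frac{472010}{3}$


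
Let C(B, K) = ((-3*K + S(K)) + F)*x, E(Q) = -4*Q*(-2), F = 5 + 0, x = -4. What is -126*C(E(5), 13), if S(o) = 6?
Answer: -14112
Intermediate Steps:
F = 5
E(Q) = 8*Q
C(B, K) = -44 + 12*K (C(B, K) = ((-3*K + 6) + 5)*(-4) = ((6 - 3*K) + 5)*(-4) = (11 - 3*K)*(-4) = -44 + 12*K)
-126*C(E(5), 13) = -126*(-44 + 12*13) = -126*(-44 + 156) = -126*112 = -14112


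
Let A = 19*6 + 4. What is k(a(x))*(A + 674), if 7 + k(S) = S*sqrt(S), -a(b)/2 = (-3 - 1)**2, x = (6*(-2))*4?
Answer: -5544 - 101376*I*sqrt(2) ≈ -5544.0 - 1.4337e+5*I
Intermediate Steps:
x = -48 (x = -12*4 = -48)
A = 118 (A = 114 + 4 = 118)
a(b) = -32 (a(b) = -2*(-3 - 1)**2 = -2*(-4)**2 = -2*16 = -32)
k(S) = -7 + S**(3/2) (k(S) = -7 + S*sqrt(S) = -7 + S**(3/2))
k(a(x))*(A + 674) = (-7 + (-32)**(3/2))*(118 + 674) = (-7 - 128*I*sqrt(2))*792 = -5544 - 101376*I*sqrt(2)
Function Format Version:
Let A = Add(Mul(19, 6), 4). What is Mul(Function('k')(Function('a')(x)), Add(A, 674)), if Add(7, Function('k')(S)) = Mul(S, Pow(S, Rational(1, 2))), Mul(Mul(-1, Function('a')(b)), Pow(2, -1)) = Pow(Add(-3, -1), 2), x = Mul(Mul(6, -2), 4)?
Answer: Add(-5544, Mul(-101376, I, Pow(2, Rational(1, 2)))) ≈ Add(-5544.0, Mul(-1.4337e+5, I))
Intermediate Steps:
x = -48 (x = Mul(-12, 4) = -48)
A = 118 (A = Add(114, 4) = 118)
Function('a')(b) = -32 (Function('a')(b) = Mul(-2, Pow(Add(-3, -1), 2)) = Mul(-2, Pow(-4, 2)) = Mul(-2, 16) = -32)
Function('k')(S) = Add(-7, Pow(S, Rational(3, 2))) (Function('k')(S) = Add(-7, Mul(S, Pow(S, Rational(1, 2)))) = Add(-7, Pow(S, Rational(3, 2))))
Mul(Function('k')(Function('a')(x)), Add(A, 674)) = Mul(Add(-7, Pow(-32, Rational(3, 2))), Add(118, 674)) = Mul(Add(-7, Mul(-128, I, Pow(2, Rational(1, 2)))), 792) = Add(-5544, Mul(-101376, I, Pow(2, Rational(1, 2))))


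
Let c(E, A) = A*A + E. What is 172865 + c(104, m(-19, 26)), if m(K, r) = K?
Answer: 173330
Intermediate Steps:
c(E, A) = E + A**2 (c(E, A) = A**2 + E = E + A**2)
172865 + c(104, m(-19, 26)) = 172865 + (104 + (-19)**2) = 172865 + (104 + 361) = 172865 + 465 = 173330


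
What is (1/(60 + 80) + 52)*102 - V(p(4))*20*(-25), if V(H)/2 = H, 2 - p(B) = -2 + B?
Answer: 371331/70 ≈ 5304.7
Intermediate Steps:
p(B) = 4 - B (p(B) = 2 - (-2 + B) = 2 + (2 - B) = 4 - B)
V(H) = 2*H
(1/(60 + 80) + 52)*102 - V(p(4))*20*(-25) = (1/(60 + 80) + 52)*102 - (2*(4 - 1*4))*20*(-25) = (1/140 + 52)*102 - (2*(4 - 4))*20*(-25) = (1/140 + 52)*102 - (2*0)*20*(-25) = (7281/140)*102 - 0*20*(-25) = 371331/70 - 0*(-25) = 371331/70 - 1*0 = 371331/70 + 0 = 371331/70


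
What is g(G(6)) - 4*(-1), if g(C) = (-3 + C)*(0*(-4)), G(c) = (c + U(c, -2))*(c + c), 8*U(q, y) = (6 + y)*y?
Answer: 4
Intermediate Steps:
U(q, y) = y*(6 + y)/8 (U(q, y) = ((6 + y)*y)/8 = (y*(6 + y))/8 = y*(6 + y)/8)
G(c) = 2*c*(-1 + c) (G(c) = (c + (1/8)*(-2)*(6 - 2))*(c + c) = (c + (1/8)*(-2)*4)*(2*c) = (c - 1)*(2*c) = (-1 + c)*(2*c) = 2*c*(-1 + c))
g(C) = 0 (g(C) = (-3 + C)*0 = 0)
g(G(6)) - 4*(-1) = 0 - 4*(-1) = 0 + 4 = 4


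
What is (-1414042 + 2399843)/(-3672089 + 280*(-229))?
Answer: -985801/3736209 ≈ -0.26385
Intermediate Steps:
(-1414042 + 2399843)/(-3672089 + 280*(-229)) = 985801/(-3672089 - 64120) = 985801/(-3736209) = 985801*(-1/3736209) = -985801/3736209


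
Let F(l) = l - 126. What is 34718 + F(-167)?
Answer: 34425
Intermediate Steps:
F(l) = -126 + l
34718 + F(-167) = 34718 + (-126 - 167) = 34718 - 293 = 34425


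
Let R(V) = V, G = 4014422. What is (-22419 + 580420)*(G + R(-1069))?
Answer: 2239454987353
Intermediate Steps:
(-22419 + 580420)*(G + R(-1069)) = (-22419 + 580420)*(4014422 - 1069) = 558001*4013353 = 2239454987353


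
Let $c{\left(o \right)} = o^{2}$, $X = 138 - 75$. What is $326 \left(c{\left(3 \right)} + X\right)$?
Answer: $23472$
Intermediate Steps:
$X = 63$
$326 \left(c{\left(3 \right)} + X\right) = 326 \left(3^{2} + 63\right) = 326 \left(9 + 63\right) = 326 \cdot 72 = 23472$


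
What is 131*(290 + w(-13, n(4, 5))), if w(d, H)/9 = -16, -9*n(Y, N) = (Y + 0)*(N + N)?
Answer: 19126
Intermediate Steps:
n(Y, N) = -2*N*Y/9 (n(Y, N) = -(Y + 0)*(N + N)/9 = -Y*2*N/9 = -2*N*Y/9)
w(d, H) = -144 (w(d, H) = 9*(-16) = -144)
131*(290 + w(-13, n(4, 5))) = 131*(290 - 144) = 131*146 = 19126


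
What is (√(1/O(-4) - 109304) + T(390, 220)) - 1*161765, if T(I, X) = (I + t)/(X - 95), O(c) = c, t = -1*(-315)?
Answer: -4043984/25 + I*√437217/2 ≈ -1.6176e+5 + 330.61*I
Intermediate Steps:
t = 315
T(I, X) = (315 + I)/(-95 + X) (T(I, X) = (I + 315)/(X - 95) = (315 + I)/(-95 + X))
(√(1/O(-4) - 109304) + T(390, 220)) - 1*161765 = (√(1/(-4) - 109304) + (315 + 390)/(-95 + 220)) - 1*161765 = (√(-¼ - 109304) + 705/125) - 161765 = (√(-437217/4) + (1/125)*705) - 161765 = (I*√437217/2 + 141/25) - 161765 = (141/25 + I*√437217/2) - 161765 = -4043984/25 + I*√437217/2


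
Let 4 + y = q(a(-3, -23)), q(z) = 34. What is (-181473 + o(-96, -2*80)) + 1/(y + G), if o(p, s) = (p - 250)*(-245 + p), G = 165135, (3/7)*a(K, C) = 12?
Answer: -10485830354/165165 ≈ -63487.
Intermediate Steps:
a(K, C) = 28 (a(K, C) = (7/3)*12 = 28)
o(p, s) = (-250 + p)*(-245 + p)
y = 30 (y = -4 + 34 = 30)
(-181473 + o(-96, -2*80)) + 1/(y + G) = (-181473 + (61250 + (-96)² - 495*(-96))) + 1/(30 + 165135) = (-181473 + (61250 + 9216 + 47520)) + 1/165165 = (-181473 + 117986) + 1/165165 = -63487 + 1/165165 = -10485830354/165165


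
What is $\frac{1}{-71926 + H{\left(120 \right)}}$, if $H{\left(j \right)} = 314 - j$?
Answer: $- \frac{1}{71732} \approx -1.3941 \cdot 10^{-5}$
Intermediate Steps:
$\frac{1}{-71926 + H{\left(120 \right)}} = \frac{1}{-71926 + \left(314 - 120\right)} = \frac{1}{-71926 + 194} = \frac{1}{-71732} = - \frac{1}{71732}$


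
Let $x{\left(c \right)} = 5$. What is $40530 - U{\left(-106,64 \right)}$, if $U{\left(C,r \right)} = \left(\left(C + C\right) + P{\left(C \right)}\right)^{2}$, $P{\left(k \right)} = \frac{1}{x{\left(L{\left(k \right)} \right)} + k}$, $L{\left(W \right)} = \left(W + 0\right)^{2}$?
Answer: $- \frac{45070039}{10201} \approx -4418.2$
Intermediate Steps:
$L{\left(W \right)} = W^{2}$
$P{\left(k \right)} = \frac{1}{5 + k}$
$U{\left(C,r \right)} = \left(\frac{1}{5 + C} + 2 C\right)^{2}$ ($U{\left(C,r \right)} = \left(\left(C + C\right) + \frac{1}{5 + C}\right)^{2} = \left(2 C + \frac{1}{5 + C}\right)^{2} = \left(\frac{1}{5 + C} + 2 C\right)^{2}$)
$40530 - U{\left(-106,64 \right)} = 40530 - \frac{\left(1 + 2 \left(-106\right) \left(5 - 106\right)\right)^{2}}{\left(5 - 106\right)^{2}} = 40530 - \frac{\left(1 + 2 \left(-106\right) \left(-101\right)\right)^{2}}{10201} = 40530 - \left(1 + 21412\right)^{2} \cdot \frac{1}{10201} = 40530 - 21413^{2} \cdot \frac{1}{10201} = 40530 - 458516569 \cdot \frac{1}{10201} = 40530 - \frac{458516569}{10201} = - \frac{45070039}{10201}$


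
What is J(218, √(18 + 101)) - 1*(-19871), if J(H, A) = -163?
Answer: 19708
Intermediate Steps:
J(218, √(18 + 101)) - 1*(-19871) = -163 - 1*(-19871) = -163 + 19871 = 19708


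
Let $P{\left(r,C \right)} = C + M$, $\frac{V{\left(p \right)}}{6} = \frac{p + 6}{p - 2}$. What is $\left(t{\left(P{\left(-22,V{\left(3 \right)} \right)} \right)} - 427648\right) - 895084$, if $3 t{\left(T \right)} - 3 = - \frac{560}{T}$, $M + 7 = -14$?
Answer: $- \frac{130950929}{99} \approx -1.3227 \cdot 10^{6}$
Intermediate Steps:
$M = -21$ ($M = -7 - 14 = -21$)
$V{\left(p \right)} = \frac{6 \left(6 + p\right)}{-2 + p}$ ($V{\left(p \right)} = 6 \frac{p + 6}{p - 2} = 6 \frac{6 + p}{-2 + p} = \frac{6 \left(6 + p\right)}{-2 + p}$)
$P{\left(r,C \right)} = -21 + C$ ($P{\left(r,C \right)} = C - 21 = -21 + C$)
$t{\left(T \right)} = 1 - \frac{560}{3 T}$ ($t{\left(T \right)} = 1 + \frac{\left(-560\right) \frac{1}{T}}{3} = 1 - \frac{560}{3 T}$)
$\left(t{\left(P{\left(-22,V{\left(3 \right)} \right)} \right)} - 427648\right) - 895084 = \left(\frac{- \frac{560}{3} - \left(21 - \frac{6 \left(6 + 3\right)}{-2 + 3}\right)}{-21 + \frac{6 \left(6 + 3\right)}{-2 + 3}} - 427648\right) - 895084 = \left(\frac{- \frac{560}{3} - \left(21 - 6 \cdot 1^{-1} \cdot 9\right)}{-21 + 6 \cdot 1^{-1} \cdot 9} - 427648\right) - 895084 = \left(\frac{- \frac{560}{3} - \left(21 - 54\right)}{-21 + 6 \cdot 1 \cdot 9} - 427648\right) - 895084 = \left(\frac{- \frac{560}{3} + \left(-21 + 54\right)}{-21 + 54} - 427648\right) - 895084 = \left(\frac{- \frac{560}{3} + 33}{33} - 427648\right) - 895084 = \left(\frac{1}{33} \left(- \frac{461}{3}\right) - 427648\right) - 895084 = \left(- \frac{461}{99} - 427648\right) - 895084 = - \frac{42337613}{99} - 895084 = - \frac{130950929}{99}$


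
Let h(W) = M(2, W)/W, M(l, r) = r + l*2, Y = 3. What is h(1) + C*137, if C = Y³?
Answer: 3704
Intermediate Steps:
M(l, r) = r + 2*l
h(W) = (4 + W)/W (h(W) = (W + 2*2)/W = (W + 4)/W = (4 + W)/W)
C = 27 (C = 3³ = 27)
h(1) + C*137 = (4 + 1)/1 + 27*137 = 1*5 + 3699 = 5 + 3699 = 3704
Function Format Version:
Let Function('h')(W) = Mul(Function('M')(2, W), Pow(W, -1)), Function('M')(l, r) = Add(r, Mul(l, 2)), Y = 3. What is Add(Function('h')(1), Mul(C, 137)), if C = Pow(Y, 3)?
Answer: 3704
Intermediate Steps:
Function('M')(l, r) = Add(r, Mul(2, l))
Function('h')(W) = Mul(Pow(W, -1), Add(4, W)) (Function('h')(W) = Mul(Add(W, Mul(2, 2)), Pow(W, -1)) = Mul(Add(W, 4), Pow(W, -1)) = Mul(Add(4, W), Pow(W, -1)) = Mul(Pow(W, -1), Add(4, W)))
C = 27 (C = Pow(3, 3) = 27)
Add(Function('h')(1), Mul(C, 137)) = Add(Mul(Pow(1, -1), Add(4, 1)), Mul(27, 137)) = Add(Mul(1, 5), 3699) = Add(5, 3699) = 3704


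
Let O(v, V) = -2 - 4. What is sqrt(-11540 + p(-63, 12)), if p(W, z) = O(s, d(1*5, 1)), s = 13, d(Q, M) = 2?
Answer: I*sqrt(11546) ≈ 107.45*I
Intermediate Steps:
O(v, V) = -6
p(W, z) = -6
sqrt(-11540 + p(-63, 12)) = sqrt(-11540 - 6) = sqrt(-11546) = I*sqrt(11546)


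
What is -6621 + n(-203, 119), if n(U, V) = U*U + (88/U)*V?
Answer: 1001556/29 ≈ 34536.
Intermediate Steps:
n(U, V) = U² + 88*V/U
-6621 + n(-203, 119) = -6621 + ((-203)³ + 88*119)/(-203) = -6621 - (-8365427 + 10472)/203 = -6621 - 1/203*(-8354955) = -6621 + 1193565/29 = 1001556/29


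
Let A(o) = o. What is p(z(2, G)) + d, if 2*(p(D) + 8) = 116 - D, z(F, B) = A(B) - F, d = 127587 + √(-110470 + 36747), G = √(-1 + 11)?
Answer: 127638 - √10/2 + I*√73723 ≈ 1.2764e+5 + 271.52*I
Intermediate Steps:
G = √10 ≈ 3.1623
d = 127587 + I*√73723 (d = 127587 + √(-73723) = 127587 + I*√73723 ≈ 1.2759e+5 + 271.52*I)
z(F, B) = B - F
p(D) = 50 - D/2 (p(D) = -8 + (116 - D)/2 = -8 + (58 - D/2) = 50 - D/2)
p(z(2, G)) + d = (50 - (√10 - 1*2)/2) + (127587 + I*√73723) = (50 - (√10 - 2)/2) + (127587 + I*√73723) = (50 - (-2 + √10)/2) + (127587 + I*√73723) = (50 + (1 - √10/2)) + (127587 + I*√73723) = (51 - √10/2) + (127587 + I*√73723) = 127638 - √10/2 + I*√73723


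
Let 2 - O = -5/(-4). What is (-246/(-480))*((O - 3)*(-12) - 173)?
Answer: -2993/40 ≈ -74.825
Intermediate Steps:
O = ¾ (O = 2 - (-5)/(-4) = 2 - (-5)*(-1)/4 = 2 - 1*5/4 = 2 - 5/4 = ¾ ≈ 0.75000)
(-246/(-480))*((O - 3)*(-12) - 173) = (-246/(-480))*((¾ - 3)*(-12) - 173) = (-246*(-1/480))*(-9/4*(-12) - 173) = 41*(27 - 173)/80 = (41/80)*(-146) = -2993/40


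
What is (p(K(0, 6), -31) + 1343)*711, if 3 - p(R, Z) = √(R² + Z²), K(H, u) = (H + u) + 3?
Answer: 957006 - 711*√1042 ≈ 9.3406e+5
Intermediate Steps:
K(H, u) = 3 + H + u
p(R, Z) = 3 - √(R² + Z²)
(p(K(0, 6), -31) + 1343)*711 = ((3 - √((3 + 0 + 6)² + (-31)²)) + 1343)*711 = ((3 - √(9² + 961)) + 1343)*711 = ((3 - √(81 + 961)) + 1343)*711 = ((3 - √1042) + 1343)*711 = (1346 - √1042)*711 = 957006 - 711*√1042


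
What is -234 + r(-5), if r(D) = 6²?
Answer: -198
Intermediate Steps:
r(D) = 36
-234 + r(-5) = -234 + 36 = -198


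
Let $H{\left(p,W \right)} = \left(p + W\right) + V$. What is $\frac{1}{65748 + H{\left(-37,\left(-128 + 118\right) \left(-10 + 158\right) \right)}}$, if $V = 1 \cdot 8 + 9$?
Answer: $\frac{1}{64248} \approx 1.5565 \cdot 10^{-5}$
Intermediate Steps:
$V = 17$ ($V = 8 + 9 = 17$)
$H{\left(p,W \right)} = 17 + W + p$ ($H{\left(p,W \right)} = \left(p + W\right) + 17 = \left(W + p\right) + 17 = 17 + W + p$)
$\frac{1}{65748 + H{\left(-37,\left(-128 + 118\right) \left(-10 + 158\right) \right)}} = \frac{1}{65748 + \left(17 + \left(-128 + 118\right) \left(-10 + 158\right) - 37\right)} = \frac{1}{65748 - 1500} = \frac{1}{64248}$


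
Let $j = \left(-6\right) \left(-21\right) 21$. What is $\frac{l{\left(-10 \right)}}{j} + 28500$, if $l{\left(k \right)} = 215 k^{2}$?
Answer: $\frac{37716250}{1323} \approx 28508.0$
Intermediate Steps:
$j = 2646$ ($j = 126 \cdot 21 = 2646$)
$\frac{l{\left(-10 \right)}}{j} + 28500 = \frac{215 \left(-10\right)^{2}}{2646} + 28500 = 215 \cdot 100 \cdot \frac{1}{2646} + 28500 = 21500 \cdot \frac{1}{2646} + 28500 = \frac{10750}{1323} + 28500 = \frac{37716250}{1323}$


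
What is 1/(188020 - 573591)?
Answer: -1/385571 ≈ -2.5936e-6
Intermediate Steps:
1/(188020 - 573591) = 1/(-385571) = -1/385571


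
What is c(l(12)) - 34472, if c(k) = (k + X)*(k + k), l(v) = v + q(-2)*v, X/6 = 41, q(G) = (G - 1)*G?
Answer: 20968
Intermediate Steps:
q(G) = G*(-1 + G) (q(G) = (-1 + G)*G = G*(-1 + G))
X = 246 (X = 6*41 = 246)
l(v) = 7*v (l(v) = v + (-2*(-1 - 2))*v = v + (-2*(-3))*v = v + 6*v = 7*v)
c(k) = 2*k*(246 + k) (c(k) = (k + 246)*(k + k) = (246 + k)*(2*k) = 2*k*(246 + k))
c(l(12)) - 34472 = 2*(7*12)*(246 + 7*12) - 34472 = 2*84*(246 + 84) - 34472 = 2*84*330 - 34472 = 55440 - 34472 = 20968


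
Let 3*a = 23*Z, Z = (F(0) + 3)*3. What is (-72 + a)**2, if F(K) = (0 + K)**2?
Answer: 9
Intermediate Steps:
F(K) = K**2
Z = 9 (Z = (0**2 + 3)*3 = (0 + 3)*3 = 3*3 = 9)
a = 69 (a = (23*9)/3 = (1/3)*207 = 69)
(-72 + a)**2 = (-72 + 69)**2 = (-3)**2 = 9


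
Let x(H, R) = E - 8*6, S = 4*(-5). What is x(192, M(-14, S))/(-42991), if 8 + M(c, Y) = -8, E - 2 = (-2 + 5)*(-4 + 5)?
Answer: 43/42991 ≈ 0.0010002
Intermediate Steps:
S = -20
E = 5 (E = 2 + (-2 + 5)*(-4 + 5) = 2 + 3*1 = 2 + 3 = 5)
M(c, Y) = -16 (M(c, Y) = -8 - 8 = -16)
x(H, R) = -43 (x(H, R) = 5 - 8*6 = 5 - 48 = -43)
x(192, M(-14, S))/(-42991) = -43/(-42991) = -43*(-1/42991) = 43/42991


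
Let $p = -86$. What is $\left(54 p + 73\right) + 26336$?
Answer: $21765$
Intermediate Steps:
$\left(54 p + 73\right) + 26336 = \left(54 \left(-86\right) + 73\right) + 26336 = \left(-4644 + 73\right) + 26336 = -4571 + 26336 = 21765$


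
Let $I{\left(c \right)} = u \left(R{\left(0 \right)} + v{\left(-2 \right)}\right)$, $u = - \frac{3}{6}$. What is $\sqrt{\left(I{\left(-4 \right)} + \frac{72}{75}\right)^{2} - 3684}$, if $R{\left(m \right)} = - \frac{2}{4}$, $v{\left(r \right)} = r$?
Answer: $\frac{i \sqrt{36791159}}{100} \approx 60.656 i$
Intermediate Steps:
$R{\left(m \right)} = - \frac{1}{2}$ ($R{\left(m \right)} = \left(-2\right) \frac{1}{4} = - \frac{1}{2}$)
$u = - \frac{1}{2}$ ($u = \left(-3\right) \frac{1}{6} = - \frac{1}{2} \approx -0.5$)
$I{\left(c \right)} = \frac{5}{4}$ ($I{\left(c \right)} = - \frac{- \frac{1}{2} - 2}{2} = \left(- \frac{1}{2}\right) \left(- \frac{5}{2}\right) = \frac{5}{4}$)
$\sqrt{\left(I{\left(-4 \right)} + \frac{72}{75}\right)^{2} - 3684} = \sqrt{\left(\frac{5}{4} + \frac{72}{75}\right)^{2} - 3684} = \sqrt{\left(\frac{5}{4} + 72 \cdot \frac{1}{75}\right)^{2} - 3684} = \sqrt{\left(\frac{5}{4} + \frac{24}{25}\right)^{2} - 3684} = \sqrt{\left(\frac{221}{100}\right)^{2} - 3684} = \sqrt{\frac{48841}{10000} - 3684} = \sqrt{- \frac{36791159}{10000}} = \frac{i \sqrt{36791159}}{100}$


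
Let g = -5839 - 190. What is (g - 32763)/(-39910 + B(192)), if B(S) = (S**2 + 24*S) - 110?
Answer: -9698/363 ≈ -26.716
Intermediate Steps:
g = -6029
B(S) = -110 + S**2 + 24*S
(g - 32763)/(-39910 + B(192)) = (-6029 - 32763)/(-39910 + (-110 + 192**2 + 24*192)) = -38792/(-39910 + (-110 + 36864 + 4608)) = -38792/(-39910 + 41362) = -38792/1452 = -38792*1/1452 = -9698/363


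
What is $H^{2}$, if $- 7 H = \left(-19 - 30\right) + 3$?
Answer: $\frac{2116}{49} \approx 43.184$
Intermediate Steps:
$H = \frac{46}{7}$ ($H = - \frac{\left(-19 - 30\right) + 3}{7} = - \frac{-49 + 3}{7} = \left(- \frac{1}{7}\right) \left(-46\right) = \frac{46}{7} \approx 6.5714$)
$H^{2} = \left(\frac{46}{7}\right)^{2} = \frac{2116}{49}$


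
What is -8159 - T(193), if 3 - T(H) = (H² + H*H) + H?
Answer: 66529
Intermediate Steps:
T(H) = 3 - H - 2*H² (T(H) = 3 - ((H² + H*H) + H) = 3 - ((H² + H²) + H) = 3 - (2*H² + H) = 3 - (H + 2*H²) = 3 + (-H - 2*H²) = 3 - H - 2*H²)
-8159 - T(193) = -8159 - (3 - 1*193 - 2*193²) = -8159 - (3 - 193 - 2*37249) = -8159 - (3 - 193 - 74498) = -8159 - 1*(-74688) = -8159 + 74688 = 66529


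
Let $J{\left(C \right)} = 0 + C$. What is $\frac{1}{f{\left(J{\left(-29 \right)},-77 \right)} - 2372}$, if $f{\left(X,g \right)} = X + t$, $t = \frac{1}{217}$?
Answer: $- \frac{217}{521016} \approx -0.00041649$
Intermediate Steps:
$t = \frac{1}{217} \approx 0.0046083$
$J{\left(C \right)} = C$
$f{\left(X,g \right)} = \frac{1}{217} + X$ ($f{\left(X,g \right)} = X + \frac{1}{217} = \frac{1}{217} + X$)
$\frac{1}{f{\left(J{\left(-29 \right)},-77 \right)} - 2372} = \frac{1}{\left(\frac{1}{217} - 29\right) - 2372} = \frac{1}{- \frac{6292}{217} - 2372} = \frac{1}{- \frac{521016}{217}} = - \frac{217}{521016}$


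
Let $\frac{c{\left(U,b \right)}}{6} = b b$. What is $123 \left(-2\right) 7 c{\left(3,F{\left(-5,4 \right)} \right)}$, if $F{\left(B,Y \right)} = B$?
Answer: $-258300$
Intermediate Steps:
$c{\left(U,b \right)} = 6 b^{2}$ ($c{\left(U,b \right)} = 6 b b = 6 b^{2}$)
$123 \left(-2\right) 7 c{\left(3,F{\left(-5,4 \right)} \right)} = 123 \left(-2\right) 7 \cdot 6 \left(-5\right)^{2} = 123 \left(- 14 \cdot 6 \cdot 25\right) = 123 \left(\left(-14\right) 150\right) = 123 \left(-2100\right) = -258300$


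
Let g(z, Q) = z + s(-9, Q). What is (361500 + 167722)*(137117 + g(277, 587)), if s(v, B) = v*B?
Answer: 69916047642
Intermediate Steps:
s(v, B) = B*v
g(z, Q) = z - 9*Q (g(z, Q) = z + Q*(-9) = z - 9*Q)
(361500 + 167722)*(137117 + g(277, 587)) = (361500 + 167722)*(137117 + (277 - 9*587)) = 529222*(137117 + (277 - 5283)) = 529222*(137117 - 5006) = 529222*132111 = 69916047642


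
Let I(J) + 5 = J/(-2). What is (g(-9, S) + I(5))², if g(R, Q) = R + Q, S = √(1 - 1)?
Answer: 1089/4 ≈ 272.25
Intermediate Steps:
I(J) = -5 - J/2 (I(J) = -5 + J/(-2) = -5 + J*(-½) = -5 - J/2)
S = 0 (S = √0 = 0)
g(R, Q) = Q + R
(g(-9, S) + I(5))² = ((0 - 9) + (-5 - ½*5))² = (-9 + (-5 - 5/2))² = (-9 - 15/2)² = (-33/2)² = 1089/4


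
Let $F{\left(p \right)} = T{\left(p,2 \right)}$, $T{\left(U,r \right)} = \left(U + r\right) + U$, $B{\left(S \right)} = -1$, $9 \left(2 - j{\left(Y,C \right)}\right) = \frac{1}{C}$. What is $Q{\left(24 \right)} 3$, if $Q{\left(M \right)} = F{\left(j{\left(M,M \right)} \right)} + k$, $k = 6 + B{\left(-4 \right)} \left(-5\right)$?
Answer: $\frac{1835}{36} \approx 50.972$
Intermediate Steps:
$j{\left(Y,C \right)} = 2 - \frac{1}{9 C}$
$T{\left(U,r \right)} = r + 2 U$
$k = 11$ ($k = 6 - -5 = 6 + 5 = 11$)
$F{\left(p \right)} = 2 + 2 p$
$Q{\left(M \right)} = 17 - \frac{2}{9 M}$ ($Q{\left(M \right)} = \left(2 + 2 \left(2 - \frac{1}{9 M}\right)\right) + 11 = \left(2 + \left(4 - \frac{2}{9 M}\right)\right) + 11 = \left(6 - \frac{2}{9 M}\right) + 11 = 17 - \frac{2}{9 M}$)
$Q{\left(24 \right)} 3 = \left(17 - \frac{2}{9 \cdot 24}\right) 3 = \left(17 - \frac{1}{108}\right) 3 = \frac{1835}{108} \cdot 3 = \frac{1835}{36}$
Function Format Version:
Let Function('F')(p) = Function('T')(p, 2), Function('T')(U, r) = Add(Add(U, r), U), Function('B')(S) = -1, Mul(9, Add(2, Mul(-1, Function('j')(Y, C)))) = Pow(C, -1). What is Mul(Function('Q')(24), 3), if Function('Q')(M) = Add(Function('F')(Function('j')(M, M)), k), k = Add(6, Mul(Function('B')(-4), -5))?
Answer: Rational(1835, 36) ≈ 50.972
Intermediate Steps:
Function('j')(Y, C) = Add(2, Mul(Rational(-1, 9), Pow(C, -1)))
Function('T')(U, r) = Add(r, Mul(2, U))
k = 11 (k = Add(6, Mul(-1, -5)) = Add(6, 5) = 11)
Function('F')(p) = Add(2, Mul(2, p))
Function('Q')(M) = Add(17, Mul(Rational(-2, 9), Pow(M, -1))) (Function('Q')(M) = Add(Add(2, Mul(2, Add(2, Mul(Rational(-1, 9), Pow(M, -1))))), 11) = Add(Add(2, Add(4, Mul(Rational(-2, 9), Pow(M, -1)))), 11) = Add(Add(6, Mul(Rational(-2, 9), Pow(M, -1))), 11) = Add(17, Mul(Rational(-2, 9), Pow(M, -1))))
Mul(Function('Q')(24), 3) = Mul(Add(17, Mul(Rational(-2, 9), Pow(24, -1))), 3) = Mul(Add(17, Mul(Rational(-2, 9), Rational(1, 24))), 3) = Mul(Add(17, Rational(-1, 108)), 3) = Mul(Rational(1835, 108), 3) = Rational(1835, 36)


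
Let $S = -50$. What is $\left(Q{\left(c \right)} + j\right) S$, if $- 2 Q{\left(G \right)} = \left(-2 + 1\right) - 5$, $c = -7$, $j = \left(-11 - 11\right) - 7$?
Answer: $1300$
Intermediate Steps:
$j = -29$ ($j = -22 - 7 = -29$)
$Q{\left(G \right)} = 3$ ($Q{\left(G \right)} = - \frac{\left(-2 + 1\right) - 5}{2} = - \frac{-1 - 5}{2} = \left(- \frac{1}{2}\right) \left(-6\right) = 3$)
$\left(Q{\left(c \right)} + j\right) S = \left(3 - 29\right) \left(-50\right) = \left(-26\right) \left(-50\right) = 1300$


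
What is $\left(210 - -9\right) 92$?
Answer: $20148$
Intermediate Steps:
$\left(210 - -9\right) 92 = \left(210 + 9\right) 92 = 219 \cdot 92 = 20148$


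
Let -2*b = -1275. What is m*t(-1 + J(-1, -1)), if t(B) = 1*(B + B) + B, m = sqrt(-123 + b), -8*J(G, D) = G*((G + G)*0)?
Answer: -21*sqrt(42)/2 ≈ -68.048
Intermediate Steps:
b = 1275/2 (b = -1/2*(-1275) = 1275/2 ≈ 637.50)
J(G, D) = 0 (J(G, D) = -G*(G + G)*0/8 = -G*(2*G)*0/8 = -G*0/8 = -1/8*0 = 0)
m = 7*sqrt(42)/2 (m = sqrt(-123 + 1275/2) = sqrt(1029/2) = 7*sqrt(42)/2 ≈ 22.683)
t(B) = 3*B (t(B) = 1*(2*B) + B = 2*B + B = 3*B)
m*t(-1 + J(-1, -1)) = (7*sqrt(42)/2)*(3*(-1 + 0)) = (7*sqrt(42)/2)*(3*(-1)) = (7*sqrt(42)/2)*(-3) = -21*sqrt(42)/2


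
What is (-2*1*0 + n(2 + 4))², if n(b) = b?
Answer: 36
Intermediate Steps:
(-2*1*0 + n(2 + 4))² = (-2*1*0 + (2 + 4))² = (-2*0 + 6)² = (0 + 6)² = 6² = 36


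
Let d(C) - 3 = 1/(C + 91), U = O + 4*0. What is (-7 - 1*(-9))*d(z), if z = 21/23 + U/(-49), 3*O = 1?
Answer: 1871172/310735 ≈ 6.0218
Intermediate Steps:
O = ⅓ (O = (⅓)*1 = ⅓ ≈ 0.33333)
U = ⅓ (U = ⅓ + 4*0 = ⅓ + 0 = ⅓ ≈ 0.33333)
z = 3064/3381 (z = 21/23 + (⅓)/(-49) = 21*(1/23) + (⅓)*(-1/49) = 21/23 - 1/147 = 3064/3381 ≈ 0.90624)
d(C) = 3 + 1/(91 + C) (d(C) = 3 + 1/(C + 91) = 3 + 1/(91 + C))
(-7 - 1*(-9))*d(z) = (-7 - 1*(-9))*((274 + 3*(3064/3381))/(91 + 3064/3381)) = (-7 + 9)*((274 + 3064/1127)/(310735/3381)) = 2*((3381/310735)*(311862/1127)) = 2*(935586/310735) = 1871172/310735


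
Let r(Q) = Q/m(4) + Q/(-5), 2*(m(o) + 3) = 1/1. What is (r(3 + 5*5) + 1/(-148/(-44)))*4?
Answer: -12212/185 ≈ -66.011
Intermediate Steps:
m(o) = -5/2 (m(o) = -3 + (½)/1 = -3 + (½)*1 = -3 + ½ = -5/2)
r(Q) = -3*Q/5 (r(Q) = Q/(-5/2) + Q/(-5) = Q*(-⅖) + Q*(-⅕) = -2*Q/5 - Q/5 = -3*Q/5)
(r(3 + 5*5) + 1/(-148/(-44)))*4 = (-3*(3 + 5*5)/5 + 1/(-148/(-44)))*4 = (-3*(3 + 25)/5 + 1/(-148*(-1/44)))*4 = (-⅗*28 + 1/(37/11))*4 = (-84/5 + 11/37)*4 = -3053/185*4 = -12212/185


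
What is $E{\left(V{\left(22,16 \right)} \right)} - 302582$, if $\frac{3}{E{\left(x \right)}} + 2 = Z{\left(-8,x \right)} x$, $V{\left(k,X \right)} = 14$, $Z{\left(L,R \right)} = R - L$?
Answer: $- \frac{30863363}{102} \approx -3.0258 \cdot 10^{5}$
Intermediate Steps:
$E{\left(x \right)} = \frac{3}{-2 + x \left(8 + x\right)}$ ($E{\left(x \right)} = \frac{3}{-2 + \left(x - -8\right) x} = \frac{3}{-2 + \left(x + 8\right) x} = \frac{3}{-2 + \left(8 + x\right) x} = \frac{3}{-2 + x \left(8 + x\right)}$)
$E{\left(V{\left(22,16 \right)} \right)} - 302582 = \frac{3}{-2 + 14 \left(8 + 14\right)} - 302582 = \frac{3}{-2 + 14 \cdot 22} - 302582 = \frac{3}{-2 + 308} - 302582 = \frac{3}{306} - 302582 = 3 \cdot \frac{1}{306} - 302582 = \frac{1}{102} - 302582 = - \frac{30863363}{102}$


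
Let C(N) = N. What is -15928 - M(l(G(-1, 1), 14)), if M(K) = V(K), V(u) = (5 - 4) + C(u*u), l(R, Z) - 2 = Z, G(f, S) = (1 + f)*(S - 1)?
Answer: -16185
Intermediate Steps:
G(f, S) = (1 + f)*(-1 + S)
l(R, Z) = 2 + Z
V(u) = 1 + u² (V(u) = (5 - 4) + u*u = 1 + u²)
M(K) = 1 + K²
-15928 - M(l(G(-1, 1), 14)) = -15928 - (1 + (2 + 14)²) = -15928 - (1 + 16²) = -15928 - (1 + 256) = -15928 - 1*257 = -15928 - 257 = -16185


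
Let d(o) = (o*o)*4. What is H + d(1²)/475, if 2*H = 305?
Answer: 144883/950 ≈ 152.51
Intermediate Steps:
H = 305/2 (H = (½)*305 = 305/2 ≈ 152.50)
d(o) = 4*o² (d(o) = o²*4 = 4*o²)
H + d(1²)/475 = 305/2 + (4*(1²)²)/475 = 305/2 + (4*1²)*(1/475) = 305/2 + (4*1)*(1/475) = 305/2 + 4*(1/475) = 305/2 + 4/475 = 144883/950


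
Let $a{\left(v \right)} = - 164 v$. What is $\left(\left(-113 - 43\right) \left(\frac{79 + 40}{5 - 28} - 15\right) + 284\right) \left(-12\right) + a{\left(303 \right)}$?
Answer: $- \frac{2089908}{23} \approx -90866.0$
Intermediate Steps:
$\left(\left(-113 - 43\right) \left(\frac{79 + 40}{5 - 28} - 15\right) + 284\right) \left(-12\right) + a{\left(303 \right)} = \left(\left(-113 - 43\right) \left(\frac{79 + 40}{5 - 28} - 15\right) + 284\right) \left(-12\right) - 49692 = \left(- 156 \left(\frac{119}{-23} - 15\right) + 284\right) \left(-12\right) - 49692 = \left(- 156 \left(119 \left(- \frac{1}{23}\right) - 15\right) + 284\right) \left(-12\right) - 49692 = \left(- 156 \left(- \frac{119}{23} - 15\right) + 284\right) \left(-12\right) - 49692 = \left(\left(-156\right) \left(- \frac{464}{23}\right) + 284\right) \left(-12\right) - 49692 = \left(\frac{72384}{23} + 284\right) \left(-12\right) - 49692 = \frac{78916}{23} \left(-12\right) - 49692 = - \frac{946992}{23} - 49692 = - \frac{2089908}{23}$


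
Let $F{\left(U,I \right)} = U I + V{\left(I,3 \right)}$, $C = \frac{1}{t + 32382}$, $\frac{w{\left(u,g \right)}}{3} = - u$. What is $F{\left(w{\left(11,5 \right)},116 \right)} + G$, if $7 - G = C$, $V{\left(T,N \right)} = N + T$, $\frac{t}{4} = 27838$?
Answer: $- \frac{532103269}{143734} \approx -3702.0$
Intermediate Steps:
$t = 111352$ ($t = 4 \cdot 27838 = 111352$)
$w{\left(u,g \right)} = - 3 u$ ($w{\left(u,g \right)} = 3 \left(- u\right) = - 3 u$)
$C = \frac{1}{143734}$ ($C = \frac{1}{111352 + 32382} = \frac{1}{143734} \approx 6.9573 \cdot 10^{-6}$)
$G = \frac{1006137}{143734}$ ($G = 7 - \frac{1}{143734} = \frac{1006137}{143734} \approx 7.0$)
$F{\left(U,I \right)} = 3 + I + I U$ ($F{\left(U,I \right)} = U I + \left(3 + I\right) = I U + \left(3 + I\right) = 3 + I + I U$)
$F{\left(w{\left(11,5 \right)},116 \right)} + G = \left(3 + 116 + 116 \left(\left(-3\right) 11\right)\right) + \frac{1006137}{143734} = \left(3 + 116 + 116 \left(-33\right)\right) + \frac{1006137}{143734} = \left(3 + 116 - 3828\right) + \frac{1006137}{143734} = -3709 + \frac{1006137}{143734} = - \frac{532103269}{143734}$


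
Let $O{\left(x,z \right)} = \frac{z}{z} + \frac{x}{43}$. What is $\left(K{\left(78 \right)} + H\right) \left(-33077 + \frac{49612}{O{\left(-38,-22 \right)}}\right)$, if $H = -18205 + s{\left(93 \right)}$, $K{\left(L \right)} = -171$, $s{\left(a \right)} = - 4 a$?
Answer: $- \frac{36894770388}{5} \approx -7.379 \cdot 10^{9}$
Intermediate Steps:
$O{\left(x,z \right)} = 1 + \frac{x}{43}$ ($O{\left(x,z \right)} = 1 + x \frac{1}{43} = 1 + \frac{x}{43}$)
$H = -18577$ ($H = -18205 - 372 = -18577$)
$\left(K{\left(78 \right)} + H\right) \left(-33077 + \frac{49612}{O{\left(-38,-22 \right)}}\right) = \left(-171 - 18577\right) \left(-33077 + \frac{49612}{1 + \frac{1}{43} \left(-38\right)}\right) = - 18748 \left(-33077 + \frac{49612}{1 - \frac{38}{43}}\right) = - 18748 \left(-33077 + \frac{49612}{\frac{5}{43}}\right) = - 18748 \left(-33077 + 49612 \cdot \frac{43}{5}\right) = - 18748 \left(-33077 + \frac{2133316}{5}\right) = \left(-18748\right) \frac{1967931}{5} = - \frac{36894770388}{5}$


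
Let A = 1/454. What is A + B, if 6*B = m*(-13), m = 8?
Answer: -23605/1362 ≈ -17.331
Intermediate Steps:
A = 1/454 ≈ 0.0022026
B = -52/3 (B = (8*(-13))/6 = (⅙)*(-104) = -52/3 ≈ -17.333)
A + B = 1/454 - 52/3 = -23605/1362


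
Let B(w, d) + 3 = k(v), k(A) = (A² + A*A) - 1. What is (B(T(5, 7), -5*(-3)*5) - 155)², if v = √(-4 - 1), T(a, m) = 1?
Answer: 28561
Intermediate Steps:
v = I*√5 (v = √(-5) = I*√5 ≈ 2.2361*I)
k(A) = -1 + 2*A² (k(A) = (A² + A²) - 1 = 2*A² - 1 = -1 + 2*A²)
B(w, d) = -14 (B(w, d) = -3 + (-1 + 2*(I*√5)²) = -3 + (-1 + 2*(-5)) = -3 + (-1 - 10) = -3 - 11 = -14)
(B(T(5, 7), -5*(-3)*5) - 155)² = (-14 - 155)² = (-169)² = 28561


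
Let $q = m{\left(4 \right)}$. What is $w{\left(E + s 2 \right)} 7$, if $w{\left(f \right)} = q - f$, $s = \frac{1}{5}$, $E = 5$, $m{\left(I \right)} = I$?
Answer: $- \frac{49}{5} \approx -9.8$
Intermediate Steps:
$s = \frac{1}{5} \approx 0.2$
$q = 4$
$w{\left(f \right)} = 4 - f$
$w{\left(E + s 2 \right)} 7 = \left(4 - \left(5 + \frac{1}{5} \cdot 2\right)\right) 7 = \left(4 - \left(5 + \frac{2}{5}\right)\right) 7 = \left(4 - \frac{27}{5}\right) 7 = \left(- \frac{7}{5}\right) 7 = - \frac{49}{5}$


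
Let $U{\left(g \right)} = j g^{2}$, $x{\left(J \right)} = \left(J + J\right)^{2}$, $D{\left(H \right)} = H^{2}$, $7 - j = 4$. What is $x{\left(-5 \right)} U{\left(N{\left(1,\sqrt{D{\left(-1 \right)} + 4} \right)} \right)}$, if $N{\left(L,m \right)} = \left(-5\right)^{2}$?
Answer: $187500$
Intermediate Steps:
$j = 3$ ($j = 7 - 4 = 3$)
$N{\left(L,m \right)} = 25$
$x{\left(J \right)} = 4 J^{2}$ ($x{\left(J \right)} = \left(2 J\right)^{2} = 4 J^{2}$)
$U{\left(g \right)} = 3 g^{2}$
$x{\left(-5 \right)} U{\left(N{\left(1,\sqrt{D{\left(-1 \right)} + 4} \right)} \right)} = 4 \left(-5\right)^{2} \cdot 3 \cdot 25^{2} = 4 \cdot 25 \cdot 3 \cdot 625 = 100 \cdot 1875 = 187500$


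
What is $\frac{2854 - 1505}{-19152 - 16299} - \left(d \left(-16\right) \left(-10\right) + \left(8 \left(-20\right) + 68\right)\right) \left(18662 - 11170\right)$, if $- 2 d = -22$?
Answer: $- \frac{443018953205}{35451} \approx -1.2497 \cdot 10^{7}$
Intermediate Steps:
$d = 11$ ($d = \left(- \frac{1}{2}\right) \left(-22\right) = 11$)
$\frac{2854 - 1505}{-19152 - 16299} - \left(d \left(-16\right) \left(-10\right) + \left(8 \left(-20\right) + 68\right)\right) \left(18662 - 11170\right) = \frac{2854 - 1505}{-19152 - 16299} - \left(11 \left(-16\right) \left(-10\right) + \left(8 \left(-20\right) + 68\right)\right) \left(18662 - 11170\right) = \frac{1349}{-19152 - 16299} - \left(\left(-176\right) \left(-10\right) + \left(-160 + 68\right)\right) 7492 = \frac{1349}{-19152 - 16299} - \left(1760 - 92\right) 7492 = \frac{1349}{-35451} - 1668 \cdot 7492 = 1349 \left(- \frac{1}{35451}\right) - 12496656 = - \frac{1349}{35451} - 12496656 = - \frac{443018953205}{35451}$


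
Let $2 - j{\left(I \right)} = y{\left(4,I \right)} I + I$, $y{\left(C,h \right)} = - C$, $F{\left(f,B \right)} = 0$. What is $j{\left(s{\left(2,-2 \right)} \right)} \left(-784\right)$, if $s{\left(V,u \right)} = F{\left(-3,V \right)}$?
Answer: $-1568$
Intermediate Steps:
$s{\left(V,u \right)} = 0$
$j{\left(I \right)} = 2 + 3 I$ ($j{\left(I \right)} = 2 - \left(\left(-1\right) 4 I + I\right) = 2 - \left(- 4 I + I\right) = 2 - - 3 I = 2 + 3 I$)
$j{\left(s{\left(2,-2 \right)} \right)} \left(-784\right) = \left(2 + 3 \cdot 0\right) \left(-784\right) = \left(2 + 0\right) \left(-784\right) = 2 \left(-784\right) = -1568$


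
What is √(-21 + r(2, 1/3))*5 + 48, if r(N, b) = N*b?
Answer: 48 + 5*I*√183/3 ≈ 48.0 + 22.546*I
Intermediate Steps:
√(-21 + r(2, 1/3))*5 + 48 = √(-21 + 2/3)*5 + 48 = √(-21 + 2*(⅓))*5 + 48 = √(-21 + ⅔)*5 + 48 = √(-61/3)*5 + 48 = (I*√183/3)*5 + 48 = 5*I*√183/3 + 48 = 48 + 5*I*√183/3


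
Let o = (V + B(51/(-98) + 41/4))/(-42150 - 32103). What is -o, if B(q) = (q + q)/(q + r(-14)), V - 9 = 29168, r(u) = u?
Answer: 24417335/62149761 ≈ 0.39288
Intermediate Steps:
V = 29177 (V = 9 + 29168 = 29177)
B(q) = 2*q/(-14 + q) (B(q) = (q + q)/(q - 14) = (2*q)/(-14 + q) = 2*q/(-14 + q))
o = -24417335/62149761 (o = (29177 + 2*(51/(-98) + 41/4)/(-14 + (51/(-98) + 41/4)))/(-42150 - 32103) = (29177 + 2*(51*(-1/98) + 41*(¼))/(-14 + (51*(-1/98) + 41*(¼))))/(-74253) = (29177 + 2*(-51/98 + 41/4)/(-14 + (-51/98 + 41/4)))*(-1/74253) = (29177 + 2*(1907/196)/(-14 + 1907/196))*(-1/74253) = (29177 + 2*(1907/196)/(-837/196))*(-1/74253) = (29177 + 2*(1907/196)*(-196/837))*(-1/74253) = (29177 - 3814/837)*(-1/74253) = (24417335/837)*(-1/74253) = -24417335/62149761 ≈ -0.39288)
-o = -1*(-24417335/62149761) = 24417335/62149761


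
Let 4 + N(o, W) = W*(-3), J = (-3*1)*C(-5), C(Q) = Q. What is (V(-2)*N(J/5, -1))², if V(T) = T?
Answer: 4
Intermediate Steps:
J = 15 (J = -3*1*(-5) = -3*(-5) = 15)
N(o, W) = -4 - 3*W (N(o, W) = -4 + W*(-3) = -4 - 3*W)
(V(-2)*N(J/5, -1))² = (-2*(-4 - 3*(-1)))² = (-2*(-4 + 3))² = (-2*(-1))² = 2² = 4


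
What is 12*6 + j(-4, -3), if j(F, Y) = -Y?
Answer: 75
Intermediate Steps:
12*6 + j(-4, -3) = 12*6 - 1*(-3) = 72 + 3 = 75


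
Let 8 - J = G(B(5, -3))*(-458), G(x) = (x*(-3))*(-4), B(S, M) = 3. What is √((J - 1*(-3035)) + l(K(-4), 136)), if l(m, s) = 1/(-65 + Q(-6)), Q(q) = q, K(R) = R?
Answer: 70*√20093/71 ≈ 139.75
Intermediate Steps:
G(x) = 12*x (G(x) = -3*x*(-4) = 12*x)
l(m, s) = -1/71 (l(m, s) = 1/(-65 - 6) = 1/(-71) = -1/71)
J = 16496 (J = 8 - 12*3*(-458) = 8 - 36*(-458) = 8 - 1*(-16488) = 8 + 16488 = 16496)
√((J - 1*(-3035)) + l(K(-4), 136)) = √((16496 - 1*(-3035)) - 1/71) = √((16496 + 3035) - 1/71) = √(19531 - 1/71) = √(1386700/71) = 70*√20093/71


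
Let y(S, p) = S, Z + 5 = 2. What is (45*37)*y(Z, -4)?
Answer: -4995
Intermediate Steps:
Z = -3 (Z = -5 + 2 = -3)
(45*37)*y(Z, -4) = (45*37)*(-3) = 1665*(-3) = -4995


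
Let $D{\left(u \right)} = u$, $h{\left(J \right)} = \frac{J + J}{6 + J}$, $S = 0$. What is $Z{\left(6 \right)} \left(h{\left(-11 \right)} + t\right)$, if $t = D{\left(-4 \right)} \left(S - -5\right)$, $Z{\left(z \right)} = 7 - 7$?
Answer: $0$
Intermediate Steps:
$h{\left(J \right)} = \frac{2 J}{6 + J}$
$Z{\left(z \right)} = 0$ ($Z{\left(z \right)} = 7 - 7 = 0$)
$t = -20$ ($t = - 4 \left(0 - -5\right) = - 4 \left(0 + 5\right) = \left(-4\right) 5 = -20$)
$Z{\left(6 \right)} \left(h{\left(-11 \right)} + t\right) = 0 \left(2 \left(-11\right) \frac{1}{6 - 11} - 20\right) = 0 \left(2 \left(-11\right) \frac{1}{-5} - 20\right) = 0 \left(2 \left(-11\right) \left(- \frac{1}{5}\right) - 20\right) = 0 \left(\frac{22}{5} - 20\right) = 0 \left(- \frac{78}{5}\right) = 0$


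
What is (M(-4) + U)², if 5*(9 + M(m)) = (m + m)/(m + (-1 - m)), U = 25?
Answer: 7744/25 ≈ 309.76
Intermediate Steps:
M(m) = -9 - 2*m/5 (M(m) = -9 + ((m + m)/(m + (-1 - m)))/5 = -9 + ((2*m)/(-1))/5 = -9 + ((2*m)*(-1))/5 = -9 + (-2*m)/5 = -9 - 2*m/5)
(M(-4) + U)² = ((-9 - ⅖*(-4)) + 25)² = ((-9 + 8/5) + 25)² = (-37/5 + 25)² = (88/5)² = 7744/25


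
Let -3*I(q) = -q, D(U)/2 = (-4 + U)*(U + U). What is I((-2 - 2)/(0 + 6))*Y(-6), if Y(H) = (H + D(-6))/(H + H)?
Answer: 13/3 ≈ 4.3333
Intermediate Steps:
D(U) = 4*U*(-4 + U) (D(U) = 2*((-4 + U)*(U + U)) = 2*((-4 + U)*(2*U)) = 2*(2*U*(-4 + U)) = 4*U*(-4 + U))
Y(H) = (240 + H)/(2*H) (Y(H) = (H + 4*(-6)*(-4 - 6))/(H + H) = (H + 4*(-6)*(-10))/((2*H)) = (H + 240)*(1/(2*H)) = (240 + H)*(1/(2*H)) = (240 + H)/(2*H))
I(q) = q/3 (I(q) = -(-1)*q/3 = q/3)
I((-2 - 2)/(0 + 6))*Y(-6) = (((-2 - 2)/(0 + 6))/3)*((½)*(240 - 6)/(-6)) = ((-4/6)/3)*((½)*(-⅙)*234) = ((-4*⅙)/3)*(-39/2) = ((⅓)*(-⅔))*(-39/2) = -2/9*(-39/2) = 13/3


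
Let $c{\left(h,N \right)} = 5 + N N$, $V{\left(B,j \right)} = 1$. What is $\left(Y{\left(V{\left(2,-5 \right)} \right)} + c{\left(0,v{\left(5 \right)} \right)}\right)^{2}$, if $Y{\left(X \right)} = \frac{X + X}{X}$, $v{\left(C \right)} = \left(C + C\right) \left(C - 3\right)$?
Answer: $165649$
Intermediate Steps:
$v{\left(C \right)} = 2 C \left(-3 + C\right)$
$c{\left(h,N \right)} = 5 + N^{2}$
$Y{\left(X \right)} = 2$ ($Y{\left(X \right)} = \frac{2 X}{X} = 2$)
$\left(Y{\left(V{\left(2,-5 \right)} \right)} + c{\left(0,v{\left(5 \right)} \right)}\right)^{2} = \left(2 + \left(5 + \left(2 \cdot 5 \left(-3 + 5\right)\right)^{2}\right)\right)^{2} = \left(2 + \left(5 + \left(2 \cdot 5 \cdot 2\right)^{2}\right)\right)^{2} = \left(2 + \left(5 + 20^{2}\right)\right)^{2} = \left(2 + \left(5 + 400\right)\right)^{2} = \left(2 + 405\right)^{2} = 407^{2} = 165649$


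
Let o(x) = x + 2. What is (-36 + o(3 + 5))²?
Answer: 676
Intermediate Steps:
o(x) = 2 + x
(-36 + o(3 + 5))² = (-36 + (2 + (3 + 5)))² = (-36 + (2 + 8))² = (-36 + 10)² = (-26)² = 676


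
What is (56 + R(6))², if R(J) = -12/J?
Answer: 2916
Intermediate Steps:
(56 + R(6))² = (56 - 12/6)² = (56 - 12*⅙)² = (56 - 2)² = 54² = 2916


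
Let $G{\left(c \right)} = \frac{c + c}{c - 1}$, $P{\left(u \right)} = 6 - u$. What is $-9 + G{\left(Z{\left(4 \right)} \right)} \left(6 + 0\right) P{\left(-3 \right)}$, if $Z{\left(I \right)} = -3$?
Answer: $72$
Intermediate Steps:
$G{\left(c \right)} = \frac{2 c}{-1 + c}$
$-9 + G{\left(Z{\left(4 \right)} \right)} \left(6 + 0\right) P{\left(-3 \right)} = -9 + 2 \left(-3\right) \frac{1}{-1 - 3} \left(6 + 0\right) \left(6 - -3\right) = -9 + 2 \left(-3\right) \frac{1}{-4} \cdot 6 \left(6 + 3\right) = -9 + 2 \left(-3\right) \left(- \frac{1}{4}\right) 6 \cdot 9 = -9 + \frac{3}{2} \cdot 54 = -9 + 81 = 72$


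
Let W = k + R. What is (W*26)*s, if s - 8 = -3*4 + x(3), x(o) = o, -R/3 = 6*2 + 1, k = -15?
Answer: 1404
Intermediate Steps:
R = -39 (R = -3*(6*2 + 1) = -3*(12 + 1) = -3*13 = -39)
s = -1 (s = 8 + (-3*4 + 3) = 8 + (-12 + 3) = 8 - 9 = -1)
W = -54 (W = -15 - 39 = -54)
(W*26)*s = -54*26*(-1) = -1404*(-1) = 1404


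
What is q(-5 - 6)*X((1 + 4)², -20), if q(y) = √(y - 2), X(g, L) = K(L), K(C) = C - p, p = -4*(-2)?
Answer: -28*I*√13 ≈ -100.96*I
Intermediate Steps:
p = 8
K(C) = -8 + C (K(C) = C - 1*8 = C - 8 = -8 + C)
X(g, L) = -8 + L
q(y) = √(-2 + y)
q(-5 - 6)*X((1 + 4)², -20) = √(-2 + (-5 - 6))*(-8 - 20) = √(-2 - 11)*(-28) = √(-13)*(-28) = (I*√13)*(-28) = -28*I*√13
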